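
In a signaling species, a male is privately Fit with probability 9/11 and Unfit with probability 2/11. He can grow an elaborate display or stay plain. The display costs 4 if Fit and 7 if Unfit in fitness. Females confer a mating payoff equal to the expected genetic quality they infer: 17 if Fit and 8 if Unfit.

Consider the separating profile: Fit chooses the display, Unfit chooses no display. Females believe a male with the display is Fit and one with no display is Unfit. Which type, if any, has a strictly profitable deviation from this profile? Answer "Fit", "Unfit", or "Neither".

Unfit

The display pays 17; no display pays 8.
Fit: assigned the display, nets 17 − 4 = 13; deviating to no display nets 8.
Unfit: assigned no display, nets 8; deviating to the display nets 17 − 7 = 10.
The Unfit type gains 2 by deviating.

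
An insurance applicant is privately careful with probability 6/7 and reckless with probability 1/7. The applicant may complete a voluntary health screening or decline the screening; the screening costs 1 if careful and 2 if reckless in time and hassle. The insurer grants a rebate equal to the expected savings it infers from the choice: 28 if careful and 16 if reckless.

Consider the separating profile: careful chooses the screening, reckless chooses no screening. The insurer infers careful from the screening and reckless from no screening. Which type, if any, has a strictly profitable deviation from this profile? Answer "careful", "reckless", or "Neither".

The screening pays 28; no screening pays 16.
careful: assigned the screening, nets 28 − 1 = 27; deviating to no screening nets 16.
reckless: assigned no screening, nets 16; deviating to the screening nets 28 − 2 = 26.
The reckless type gains 10 by deviating.

reckless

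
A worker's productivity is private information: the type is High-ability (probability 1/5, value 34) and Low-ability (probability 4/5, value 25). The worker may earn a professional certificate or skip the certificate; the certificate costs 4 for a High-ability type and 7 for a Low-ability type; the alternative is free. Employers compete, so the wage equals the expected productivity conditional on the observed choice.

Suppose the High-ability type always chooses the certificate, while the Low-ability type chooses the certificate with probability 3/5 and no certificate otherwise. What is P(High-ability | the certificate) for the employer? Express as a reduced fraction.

5/17

P(the certificate) = (1/5)·1 + (4/5)·(3/5) = 17/25.
By Bayes' rule, P(High-ability | the certificate) = (1/5) / (17/25) = 5/17.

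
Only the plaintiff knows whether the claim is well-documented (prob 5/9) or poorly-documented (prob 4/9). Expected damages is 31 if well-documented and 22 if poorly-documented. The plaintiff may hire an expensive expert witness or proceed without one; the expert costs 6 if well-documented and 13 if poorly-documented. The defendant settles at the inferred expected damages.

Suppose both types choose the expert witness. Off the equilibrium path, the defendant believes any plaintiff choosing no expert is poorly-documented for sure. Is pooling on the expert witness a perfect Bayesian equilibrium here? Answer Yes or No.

On path, the defendant holds the prior and pays 5/9·31 + 4/9·22 = 27. Off path (no expert), believing poorly-documented, it pays 22.
well-documented: the expert witness nets 27 − 6 = 21; no expert nets 22. well-documented would deviate.
poorly-documented: the expert witness nets 27 − 13 = 14; no expert nets 22. poorly-documented would deviate.
A type deviates, so pooling fails.

No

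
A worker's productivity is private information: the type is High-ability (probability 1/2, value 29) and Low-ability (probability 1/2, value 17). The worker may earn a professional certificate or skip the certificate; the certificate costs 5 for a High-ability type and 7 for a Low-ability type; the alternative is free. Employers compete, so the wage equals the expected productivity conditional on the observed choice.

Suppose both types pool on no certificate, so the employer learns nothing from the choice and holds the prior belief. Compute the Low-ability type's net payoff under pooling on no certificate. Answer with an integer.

Pooled wage = 1/2·29 + 1/2·17 = 23.
Low-ability pays no cost for no certificate, so net payoff = 23.

23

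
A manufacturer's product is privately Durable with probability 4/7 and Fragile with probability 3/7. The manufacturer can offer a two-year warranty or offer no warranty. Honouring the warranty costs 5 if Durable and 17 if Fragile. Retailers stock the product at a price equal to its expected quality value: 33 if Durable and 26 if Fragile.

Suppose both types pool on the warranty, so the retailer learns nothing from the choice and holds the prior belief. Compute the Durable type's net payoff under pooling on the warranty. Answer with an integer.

25

Pooled price = 4/7·33 + 3/7·26 = 30.
Durable pays cost 5 for the warranty, so net payoff = 30 − 5 = 25.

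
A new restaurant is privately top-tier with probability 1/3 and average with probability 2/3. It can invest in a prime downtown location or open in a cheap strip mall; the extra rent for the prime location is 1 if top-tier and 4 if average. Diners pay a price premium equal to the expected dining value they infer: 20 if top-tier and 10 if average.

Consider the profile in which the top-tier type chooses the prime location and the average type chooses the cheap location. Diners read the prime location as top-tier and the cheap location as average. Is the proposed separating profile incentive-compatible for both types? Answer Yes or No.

No

Under these beliefs, the prime location earns price premium 20 and the cheap location earns price premium 10.
top-tier: the prime location nets 20 − 1 = 19; the cheap location nets 10. top-tier prefers the prime location.
average: the prime location nets 20 − 4 = 16; the cheap location nets 10. average would deviate to the prime location.
average has a profitable deviation, so the profile is not an equilibrium.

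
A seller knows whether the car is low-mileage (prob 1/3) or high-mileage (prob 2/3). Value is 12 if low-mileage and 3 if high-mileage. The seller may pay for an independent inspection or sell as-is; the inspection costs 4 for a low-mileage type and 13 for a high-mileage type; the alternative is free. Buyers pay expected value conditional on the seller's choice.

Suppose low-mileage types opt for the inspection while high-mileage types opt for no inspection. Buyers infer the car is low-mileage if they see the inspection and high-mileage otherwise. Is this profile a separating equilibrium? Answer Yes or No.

Yes

Under these beliefs, the inspection earns price 12 and no inspection earns price 3.
low-mileage: the inspection nets 12 − 4 = 8; no inspection nets 3. low-mileage prefers the inspection.
high-mileage: the inspection nets 12 − 13 = -1; no inspection nets 3. high-mileage prefers no inspection.
Neither type deviates, so the separating profile is an equilibrium.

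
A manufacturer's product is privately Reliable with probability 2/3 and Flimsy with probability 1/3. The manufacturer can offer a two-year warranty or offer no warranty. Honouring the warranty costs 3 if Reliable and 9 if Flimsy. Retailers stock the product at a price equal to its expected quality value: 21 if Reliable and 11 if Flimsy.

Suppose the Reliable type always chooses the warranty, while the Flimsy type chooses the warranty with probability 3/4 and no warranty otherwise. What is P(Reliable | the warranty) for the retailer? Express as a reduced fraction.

P(the warranty) = (2/3)·1 + (1/3)·(3/4) = 11/12.
By Bayes' rule, P(Reliable | the warranty) = (2/3) / (11/12) = 8/11.

8/11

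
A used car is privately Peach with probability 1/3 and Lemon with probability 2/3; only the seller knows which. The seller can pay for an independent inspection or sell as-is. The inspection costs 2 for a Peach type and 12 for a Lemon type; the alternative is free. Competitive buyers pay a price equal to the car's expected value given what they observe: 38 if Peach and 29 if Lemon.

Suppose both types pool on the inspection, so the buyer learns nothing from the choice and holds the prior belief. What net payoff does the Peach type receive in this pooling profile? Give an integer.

Pooled price = 1/3·38 + 2/3·29 = 32.
Peach pays cost 2 for the inspection, so net payoff = 32 − 2 = 30.

30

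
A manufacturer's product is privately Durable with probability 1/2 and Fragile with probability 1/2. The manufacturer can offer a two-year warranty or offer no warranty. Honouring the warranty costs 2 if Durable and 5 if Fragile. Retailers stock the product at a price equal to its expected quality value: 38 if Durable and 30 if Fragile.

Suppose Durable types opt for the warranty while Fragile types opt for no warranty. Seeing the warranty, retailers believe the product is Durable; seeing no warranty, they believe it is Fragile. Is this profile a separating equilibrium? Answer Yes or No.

No

Under these beliefs, the warranty earns price 38 and no warranty earns price 30.
Durable: the warranty nets 38 − 2 = 36; no warranty nets 30. Durable prefers the warranty.
Fragile: the warranty nets 38 − 5 = 33; no warranty nets 30. Fragile would deviate to the warranty.
Fragile has a profitable deviation, so the profile is not an equilibrium.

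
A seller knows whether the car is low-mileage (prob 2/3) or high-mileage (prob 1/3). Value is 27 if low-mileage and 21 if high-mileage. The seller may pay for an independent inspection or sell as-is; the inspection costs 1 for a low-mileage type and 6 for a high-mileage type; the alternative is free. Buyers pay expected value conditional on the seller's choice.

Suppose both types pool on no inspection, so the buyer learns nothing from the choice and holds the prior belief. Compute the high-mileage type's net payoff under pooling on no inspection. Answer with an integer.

Pooled price = 2/3·27 + 1/3·21 = 25.
high-mileage pays no cost for no inspection, so net payoff = 25.

25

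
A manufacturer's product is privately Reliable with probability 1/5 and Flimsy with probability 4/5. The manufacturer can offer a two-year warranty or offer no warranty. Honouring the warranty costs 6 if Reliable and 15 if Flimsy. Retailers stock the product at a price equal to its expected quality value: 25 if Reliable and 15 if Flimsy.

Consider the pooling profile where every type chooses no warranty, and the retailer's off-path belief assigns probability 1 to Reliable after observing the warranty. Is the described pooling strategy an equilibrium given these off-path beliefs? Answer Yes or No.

On path, the retailer holds the prior and pays 1/5·25 + 4/5·15 = 17. Off path (the warranty), believing Reliable, it pays 25.
Reliable: no warranty nets 17; the warranty nets 25 − 6 = 19. Reliable would deviate.
Flimsy: no warranty nets 17; the warranty nets 25 − 15 = 10. Flimsy stays.
A type deviates, so pooling fails.

No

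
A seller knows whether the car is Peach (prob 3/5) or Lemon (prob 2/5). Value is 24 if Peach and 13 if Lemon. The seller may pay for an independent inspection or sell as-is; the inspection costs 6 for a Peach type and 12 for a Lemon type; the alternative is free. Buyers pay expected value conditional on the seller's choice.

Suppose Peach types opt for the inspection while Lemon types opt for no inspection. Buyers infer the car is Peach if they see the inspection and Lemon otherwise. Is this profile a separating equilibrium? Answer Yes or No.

Yes

Under these beliefs, the inspection earns price 24 and no inspection earns price 13.
Peach: the inspection nets 24 − 6 = 18; no inspection nets 13. Peach prefers the inspection.
Lemon: the inspection nets 24 − 12 = 12; no inspection nets 13. Lemon prefers no inspection.
Neither type deviates, so the separating profile is an equilibrium.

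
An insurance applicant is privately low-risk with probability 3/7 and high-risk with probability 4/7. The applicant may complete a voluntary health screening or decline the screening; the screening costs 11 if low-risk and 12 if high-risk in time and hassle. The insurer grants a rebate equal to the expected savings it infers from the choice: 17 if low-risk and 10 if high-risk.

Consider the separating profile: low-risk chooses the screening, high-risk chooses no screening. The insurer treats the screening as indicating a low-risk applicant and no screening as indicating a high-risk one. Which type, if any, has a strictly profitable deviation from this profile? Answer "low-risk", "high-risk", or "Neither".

low-risk

The screening pays 17; no screening pays 10.
low-risk: assigned the screening, nets 17 − 11 = 6; deviating to no screening nets 10.
high-risk: assigned no screening, nets 10; deviating to the screening nets 17 − 12 = 5.
The low-risk type gains 4 by deviating.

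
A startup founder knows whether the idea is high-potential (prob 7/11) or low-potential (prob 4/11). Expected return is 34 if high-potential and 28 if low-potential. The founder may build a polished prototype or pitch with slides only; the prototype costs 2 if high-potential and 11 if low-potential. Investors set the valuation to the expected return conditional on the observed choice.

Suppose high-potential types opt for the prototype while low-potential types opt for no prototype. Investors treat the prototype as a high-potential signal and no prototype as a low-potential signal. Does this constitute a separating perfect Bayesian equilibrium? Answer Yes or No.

Yes

Under these beliefs, the prototype earns valuation 34 and no prototype earns valuation 28.
high-potential: the prototype nets 34 − 2 = 32; no prototype nets 28. high-potential prefers the prototype.
low-potential: the prototype nets 34 − 11 = 23; no prototype nets 28. low-potential prefers no prototype.
Neither type deviates, so the separating profile is an equilibrium.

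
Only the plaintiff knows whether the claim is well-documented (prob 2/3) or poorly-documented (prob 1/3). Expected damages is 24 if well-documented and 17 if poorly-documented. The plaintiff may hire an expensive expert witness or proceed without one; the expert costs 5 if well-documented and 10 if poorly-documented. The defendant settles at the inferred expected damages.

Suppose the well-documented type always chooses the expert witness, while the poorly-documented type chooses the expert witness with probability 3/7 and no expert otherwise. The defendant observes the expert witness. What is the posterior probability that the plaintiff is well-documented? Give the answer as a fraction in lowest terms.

14/17

P(the expert witness) = (2/3)·1 + (1/3)·(3/7) = 17/21.
By Bayes' rule, P(well-documented | the expert witness) = (2/3) / (17/21) = 14/17.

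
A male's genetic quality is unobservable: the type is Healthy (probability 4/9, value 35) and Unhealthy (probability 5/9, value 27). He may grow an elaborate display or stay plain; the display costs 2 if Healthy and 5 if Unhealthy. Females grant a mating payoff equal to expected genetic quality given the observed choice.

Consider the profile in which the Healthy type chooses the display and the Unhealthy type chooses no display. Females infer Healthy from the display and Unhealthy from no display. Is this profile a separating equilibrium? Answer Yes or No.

Under these beliefs, the display earns mating payoff 35 and no display earns mating payoff 27.
Healthy: the display nets 35 − 2 = 33; no display nets 27. Healthy prefers the display.
Unhealthy: the display nets 35 − 5 = 30; no display nets 27. Unhealthy would deviate to the display.
Unhealthy has a profitable deviation, so the profile is not an equilibrium.

No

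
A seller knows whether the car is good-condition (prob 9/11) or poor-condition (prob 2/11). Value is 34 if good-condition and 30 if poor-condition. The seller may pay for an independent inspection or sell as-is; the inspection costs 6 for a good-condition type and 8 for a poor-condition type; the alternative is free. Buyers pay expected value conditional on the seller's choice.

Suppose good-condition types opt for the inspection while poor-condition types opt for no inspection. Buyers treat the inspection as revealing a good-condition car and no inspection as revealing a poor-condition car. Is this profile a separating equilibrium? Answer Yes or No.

Under these beliefs, the inspection earns price 34 and no inspection earns price 30.
good-condition: the inspection nets 34 − 6 = 28; no inspection nets 30. good-condition would deviate to no inspection.
poor-condition: the inspection nets 34 − 8 = 26; no inspection nets 30. poor-condition prefers no inspection.
good-condition has a profitable deviation, so the profile is not an equilibrium.

No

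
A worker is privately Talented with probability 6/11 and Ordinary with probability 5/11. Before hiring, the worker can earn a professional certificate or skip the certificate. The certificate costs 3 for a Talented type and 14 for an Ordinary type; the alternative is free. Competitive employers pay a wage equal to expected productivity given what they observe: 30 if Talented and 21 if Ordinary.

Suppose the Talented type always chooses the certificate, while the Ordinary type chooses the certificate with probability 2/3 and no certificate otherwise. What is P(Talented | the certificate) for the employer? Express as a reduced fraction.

9/14

P(the certificate) = (6/11)·1 + (5/11)·(2/3) = 28/33.
By Bayes' rule, P(Talented | the certificate) = (6/11) / (28/33) = 9/14.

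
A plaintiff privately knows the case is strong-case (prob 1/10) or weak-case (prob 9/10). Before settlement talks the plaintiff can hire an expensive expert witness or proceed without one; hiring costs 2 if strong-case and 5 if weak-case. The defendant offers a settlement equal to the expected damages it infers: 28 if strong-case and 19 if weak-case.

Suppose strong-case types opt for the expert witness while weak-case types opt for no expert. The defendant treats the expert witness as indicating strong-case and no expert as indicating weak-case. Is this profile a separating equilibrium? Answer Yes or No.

Under these beliefs, the expert witness earns settlement 28 and no expert earns settlement 19.
strong-case: the expert witness nets 28 − 2 = 26; no expert nets 19. strong-case prefers the expert witness.
weak-case: the expert witness nets 28 − 5 = 23; no expert nets 19. weak-case would deviate to the expert witness.
weak-case has a profitable deviation, so the profile is not an equilibrium.

No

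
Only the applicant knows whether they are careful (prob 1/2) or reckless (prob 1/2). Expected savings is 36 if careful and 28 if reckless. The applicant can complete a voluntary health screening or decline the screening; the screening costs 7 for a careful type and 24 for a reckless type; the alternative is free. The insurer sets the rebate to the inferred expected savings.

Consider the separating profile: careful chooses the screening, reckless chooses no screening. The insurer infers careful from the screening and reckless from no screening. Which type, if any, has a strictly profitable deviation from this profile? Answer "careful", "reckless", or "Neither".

Neither

The screening pays 36; no screening pays 28.
careful: assigned the screening, nets 36 − 7 = 29; deviating to no screening nets 28.
reckless: assigned no screening, nets 28; deviating to the screening nets 36 − 24 = 12.
Both types strictly prefer their assigned action; no profitable deviation.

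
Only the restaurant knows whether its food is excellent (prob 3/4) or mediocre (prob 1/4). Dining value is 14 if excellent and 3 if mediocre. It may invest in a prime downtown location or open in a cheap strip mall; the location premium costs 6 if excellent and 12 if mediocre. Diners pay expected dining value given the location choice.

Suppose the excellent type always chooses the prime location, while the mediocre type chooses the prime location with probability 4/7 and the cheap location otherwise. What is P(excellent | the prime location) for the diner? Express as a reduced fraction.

P(the prime location) = (3/4)·1 + (1/4)·(4/7) = 25/28.
By Bayes' rule, P(excellent | the prime location) = (3/4) / (25/28) = 21/25.

21/25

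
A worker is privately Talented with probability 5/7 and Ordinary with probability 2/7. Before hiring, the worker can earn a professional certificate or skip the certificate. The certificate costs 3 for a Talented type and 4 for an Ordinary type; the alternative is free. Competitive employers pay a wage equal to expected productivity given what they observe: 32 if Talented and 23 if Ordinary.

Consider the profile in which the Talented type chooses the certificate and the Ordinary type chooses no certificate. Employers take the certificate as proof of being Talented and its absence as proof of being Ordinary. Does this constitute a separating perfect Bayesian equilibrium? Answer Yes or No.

Under these beliefs, the certificate earns wage 32 and no certificate earns wage 23.
Talented: the certificate nets 32 − 3 = 29; no certificate nets 23. Talented prefers the certificate.
Ordinary: the certificate nets 32 − 4 = 28; no certificate nets 23. Ordinary would deviate to the certificate.
Ordinary has a profitable deviation, so the profile is not an equilibrium.

No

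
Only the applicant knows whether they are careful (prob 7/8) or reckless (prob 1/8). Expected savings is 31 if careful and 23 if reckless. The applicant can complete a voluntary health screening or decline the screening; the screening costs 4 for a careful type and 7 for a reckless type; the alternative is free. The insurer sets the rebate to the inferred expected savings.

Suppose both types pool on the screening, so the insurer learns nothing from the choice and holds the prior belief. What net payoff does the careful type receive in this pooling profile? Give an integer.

Pooled rebate = 7/8·31 + 1/8·23 = 30.
careful pays cost 4 for the screening, so net payoff = 30 − 4 = 26.

26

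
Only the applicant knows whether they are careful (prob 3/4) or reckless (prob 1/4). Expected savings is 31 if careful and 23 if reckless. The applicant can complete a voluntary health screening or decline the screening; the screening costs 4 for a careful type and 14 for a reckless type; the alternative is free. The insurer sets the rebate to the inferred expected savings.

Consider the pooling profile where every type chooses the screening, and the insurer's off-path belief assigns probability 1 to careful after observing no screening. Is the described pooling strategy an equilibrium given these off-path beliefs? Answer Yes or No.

On path, the insurer holds the prior and pays 3/4·31 + 1/4·23 = 29. Off path (no screening), believing careful, it pays 31.
careful: the screening nets 29 − 4 = 25; no screening nets 31. careful would deviate.
reckless: the screening nets 29 − 14 = 15; no screening nets 31. reckless would deviate.
A type deviates, so pooling fails.

No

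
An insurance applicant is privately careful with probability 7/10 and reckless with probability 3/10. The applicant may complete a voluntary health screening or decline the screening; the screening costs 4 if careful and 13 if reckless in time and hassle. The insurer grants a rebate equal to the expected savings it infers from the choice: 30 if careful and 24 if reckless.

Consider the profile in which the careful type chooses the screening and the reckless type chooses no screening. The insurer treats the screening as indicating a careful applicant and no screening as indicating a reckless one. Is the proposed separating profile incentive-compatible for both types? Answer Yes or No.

Yes

Under these beliefs, the screening earns rebate 30 and no screening earns rebate 24.
careful: the screening nets 30 − 4 = 26; no screening nets 24. careful prefers the screening.
reckless: the screening nets 30 − 13 = 17; no screening nets 24. reckless prefers no screening.
Neither type deviates, so the separating profile is an equilibrium.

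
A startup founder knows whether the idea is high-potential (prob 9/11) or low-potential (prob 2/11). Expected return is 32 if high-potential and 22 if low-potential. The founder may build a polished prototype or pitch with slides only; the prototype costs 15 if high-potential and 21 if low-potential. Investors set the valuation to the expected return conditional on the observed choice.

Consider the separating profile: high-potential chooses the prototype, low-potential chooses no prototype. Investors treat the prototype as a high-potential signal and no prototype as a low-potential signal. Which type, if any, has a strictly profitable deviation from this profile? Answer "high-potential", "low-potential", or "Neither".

high-potential

The prototype pays 32; no prototype pays 22.
high-potential: assigned the prototype, nets 32 − 15 = 17; deviating to no prototype nets 22.
low-potential: assigned no prototype, nets 22; deviating to the prototype nets 32 − 21 = 11.
The high-potential type gains 5 by deviating.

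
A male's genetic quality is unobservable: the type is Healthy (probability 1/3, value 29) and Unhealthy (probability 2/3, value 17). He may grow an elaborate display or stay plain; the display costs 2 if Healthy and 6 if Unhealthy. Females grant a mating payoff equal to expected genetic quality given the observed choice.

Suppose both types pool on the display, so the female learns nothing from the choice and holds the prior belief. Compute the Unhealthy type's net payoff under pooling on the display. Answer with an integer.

Pooled mating payoff = 1/3·29 + 2/3·17 = 21.
Unhealthy pays cost 6 for the display, so net payoff = 21 − 6 = 15.

15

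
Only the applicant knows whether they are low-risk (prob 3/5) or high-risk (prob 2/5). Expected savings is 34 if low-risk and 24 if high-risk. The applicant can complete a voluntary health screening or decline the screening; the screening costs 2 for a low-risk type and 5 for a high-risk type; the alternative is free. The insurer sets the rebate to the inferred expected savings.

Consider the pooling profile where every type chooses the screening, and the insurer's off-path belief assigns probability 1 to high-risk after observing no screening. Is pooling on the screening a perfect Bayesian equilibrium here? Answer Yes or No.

Yes

On path, the insurer holds the prior and pays 3/5·34 + 2/5·24 = 30. Off path (no screening), believing high-risk, it pays 24.
low-risk: the screening nets 30 − 2 = 28; no screening nets 24. low-risk stays.
high-risk: the screening nets 30 − 5 = 25; no screening nets 24. high-risk stays.
No type deviates, so pooling is sustained.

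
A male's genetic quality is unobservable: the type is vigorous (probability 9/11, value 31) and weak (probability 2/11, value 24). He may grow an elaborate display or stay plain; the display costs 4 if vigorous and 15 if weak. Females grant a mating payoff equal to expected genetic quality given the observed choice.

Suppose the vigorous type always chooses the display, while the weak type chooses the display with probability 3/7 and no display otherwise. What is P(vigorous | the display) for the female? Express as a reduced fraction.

P(the display) = (9/11)·1 + (2/11)·(3/7) = 69/77.
By Bayes' rule, P(vigorous | the display) = (9/11) / (69/77) = 21/23.

21/23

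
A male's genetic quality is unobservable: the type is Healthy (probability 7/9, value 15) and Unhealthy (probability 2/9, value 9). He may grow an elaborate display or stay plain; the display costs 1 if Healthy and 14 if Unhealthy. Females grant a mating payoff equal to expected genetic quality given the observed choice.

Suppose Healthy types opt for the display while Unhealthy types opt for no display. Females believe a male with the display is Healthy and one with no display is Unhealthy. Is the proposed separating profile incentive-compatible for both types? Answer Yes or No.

Yes

Under these beliefs, the display earns mating payoff 15 and no display earns mating payoff 9.
Healthy: the display nets 15 − 1 = 14; no display nets 9. Healthy prefers the display.
Unhealthy: the display nets 15 − 14 = 1; no display nets 9. Unhealthy prefers no display.
Neither type deviates, so the separating profile is an equilibrium.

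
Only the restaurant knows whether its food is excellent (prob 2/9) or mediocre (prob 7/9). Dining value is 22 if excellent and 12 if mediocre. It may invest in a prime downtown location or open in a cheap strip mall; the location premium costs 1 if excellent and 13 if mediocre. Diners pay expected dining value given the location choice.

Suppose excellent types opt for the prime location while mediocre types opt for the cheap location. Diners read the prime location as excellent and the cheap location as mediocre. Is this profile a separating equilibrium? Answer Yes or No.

Yes

Under these beliefs, the prime location earns price premium 22 and the cheap location earns price premium 12.
excellent: the prime location nets 22 − 1 = 21; the cheap location nets 12. excellent prefers the prime location.
mediocre: the prime location nets 22 − 13 = 9; the cheap location nets 12. mediocre prefers the cheap location.
Neither type deviates, so the separating profile is an equilibrium.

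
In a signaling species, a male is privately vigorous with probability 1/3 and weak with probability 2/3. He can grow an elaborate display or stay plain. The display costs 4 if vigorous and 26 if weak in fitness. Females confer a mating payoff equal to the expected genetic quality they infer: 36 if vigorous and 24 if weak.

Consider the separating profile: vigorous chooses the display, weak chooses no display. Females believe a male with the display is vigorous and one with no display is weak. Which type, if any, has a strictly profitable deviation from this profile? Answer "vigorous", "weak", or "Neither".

Neither

The display pays 36; no display pays 24.
vigorous: assigned the display, nets 36 − 4 = 32; deviating to no display nets 24.
weak: assigned no display, nets 24; deviating to the display nets 36 − 26 = 10.
Both types strictly prefer their assigned action; no profitable deviation.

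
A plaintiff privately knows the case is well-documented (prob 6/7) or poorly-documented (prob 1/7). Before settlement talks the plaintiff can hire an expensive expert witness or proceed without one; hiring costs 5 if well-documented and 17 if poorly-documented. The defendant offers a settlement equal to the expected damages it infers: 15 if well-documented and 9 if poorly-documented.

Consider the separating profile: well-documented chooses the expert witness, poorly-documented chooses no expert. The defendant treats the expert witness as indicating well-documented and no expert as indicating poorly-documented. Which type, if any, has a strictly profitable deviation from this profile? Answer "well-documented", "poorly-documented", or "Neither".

The expert witness pays 15; no expert pays 9.
well-documented: assigned the expert witness, nets 15 − 5 = 10; deviating to no expert nets 9.
poorly-documented: assigned no expert, nets 9; deviating to the expert witness nets 15 − 17 = -2.
Both types strictly prefer their assigned action; no profitable deviation.

Neither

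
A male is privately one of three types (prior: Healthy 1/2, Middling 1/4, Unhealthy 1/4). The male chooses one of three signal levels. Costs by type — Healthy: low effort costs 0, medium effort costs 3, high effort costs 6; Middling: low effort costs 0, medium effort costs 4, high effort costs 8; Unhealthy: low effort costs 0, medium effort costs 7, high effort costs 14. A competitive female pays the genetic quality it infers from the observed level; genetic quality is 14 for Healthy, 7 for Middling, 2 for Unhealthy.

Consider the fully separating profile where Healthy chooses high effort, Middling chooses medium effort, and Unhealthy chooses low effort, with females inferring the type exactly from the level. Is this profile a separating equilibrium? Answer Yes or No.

No

Separating mating payoffs: high effort → 14, medium effort → 7, low effort → 2.
Healthy (assigned high effort): low effort: 2 − 0 = 2; medium effort: 7 − 3 = 4; high effort: 14 − 6 = 8. Healthy stays.
Middling (assigned medium effort): low effort: 2 − 0 = 2; medium effort: 7 − 4 = 3; high effort: 14 − 8 = 6. Middling prefers high effort.
Unhealthy (assigned low effort): low effort: 2 − 0 = 2; medium effort: 7 − 7 = 0; high effort: 14 − 14 = 0. Unhealthy stays.
At least one type deviates; the separating profile fails.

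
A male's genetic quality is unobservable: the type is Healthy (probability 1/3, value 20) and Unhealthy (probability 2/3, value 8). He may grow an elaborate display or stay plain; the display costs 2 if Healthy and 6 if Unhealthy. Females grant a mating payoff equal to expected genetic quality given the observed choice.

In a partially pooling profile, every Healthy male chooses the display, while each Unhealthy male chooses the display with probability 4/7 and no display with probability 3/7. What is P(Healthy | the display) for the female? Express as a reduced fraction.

P(the display) = (1/3)·1 + (2/3)·(4/7) = 5/7.
By Bayes' rule, P(Healthy | the display) = (1/3) / (5/7) = 7/15.

7/15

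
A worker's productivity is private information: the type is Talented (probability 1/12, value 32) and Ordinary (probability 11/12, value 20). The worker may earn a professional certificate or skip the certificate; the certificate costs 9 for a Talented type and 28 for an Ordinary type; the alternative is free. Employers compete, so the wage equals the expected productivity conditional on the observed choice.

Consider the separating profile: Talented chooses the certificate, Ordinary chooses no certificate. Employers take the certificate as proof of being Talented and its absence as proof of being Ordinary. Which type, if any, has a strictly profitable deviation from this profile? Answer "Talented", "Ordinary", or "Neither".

Neither

The certificate pays 32; no certificate pays 20.
Talented: assigned the certificate, nets 32 − 9 = 23; deviating to no certificate nets 20.
Ordinary: assigned no certificate, nets 20; deviating to the certificate nets 32 − 28 = 4.
Both types strictly prefer their assigned action; no profitable deviation.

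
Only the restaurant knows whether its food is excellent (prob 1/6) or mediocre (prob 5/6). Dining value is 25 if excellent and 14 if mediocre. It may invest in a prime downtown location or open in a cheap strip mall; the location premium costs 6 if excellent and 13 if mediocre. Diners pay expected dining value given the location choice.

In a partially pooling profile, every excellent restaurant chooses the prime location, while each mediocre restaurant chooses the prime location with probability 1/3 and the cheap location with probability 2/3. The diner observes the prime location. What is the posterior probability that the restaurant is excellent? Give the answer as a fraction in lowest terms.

3/8

P(the prime location) = (1/6)·1 + (5/6)·(1/3) = 4/9.
By Bayes' rule, P(excellent | the prime location) = (1/6) / (4/9) = 3/8.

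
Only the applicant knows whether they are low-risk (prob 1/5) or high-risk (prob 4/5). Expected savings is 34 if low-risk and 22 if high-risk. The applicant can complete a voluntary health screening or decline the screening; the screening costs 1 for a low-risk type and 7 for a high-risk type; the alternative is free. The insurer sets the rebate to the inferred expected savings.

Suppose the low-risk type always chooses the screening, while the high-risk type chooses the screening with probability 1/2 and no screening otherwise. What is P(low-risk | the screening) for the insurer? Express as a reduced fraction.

P(the screening) = (1/5)·1 + (4/5)·(1/2) = 3/5.
By Bayes' rule, P(low-risk | the screening) = (1/5) / (3/5) = 1/3.

1/3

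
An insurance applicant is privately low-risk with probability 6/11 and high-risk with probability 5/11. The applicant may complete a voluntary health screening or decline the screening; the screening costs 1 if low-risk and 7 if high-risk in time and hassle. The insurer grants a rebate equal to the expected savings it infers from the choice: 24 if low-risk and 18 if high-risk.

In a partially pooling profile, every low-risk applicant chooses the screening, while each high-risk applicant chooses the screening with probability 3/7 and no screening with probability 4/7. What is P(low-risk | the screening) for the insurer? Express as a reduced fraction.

P(the screening) = (6/11)·1 + (5/11)·(3/7) = 57/77.
By Bayes' rule, P(low-risk | the screening) = (6/11) / (57/77) = 14/19.

14/19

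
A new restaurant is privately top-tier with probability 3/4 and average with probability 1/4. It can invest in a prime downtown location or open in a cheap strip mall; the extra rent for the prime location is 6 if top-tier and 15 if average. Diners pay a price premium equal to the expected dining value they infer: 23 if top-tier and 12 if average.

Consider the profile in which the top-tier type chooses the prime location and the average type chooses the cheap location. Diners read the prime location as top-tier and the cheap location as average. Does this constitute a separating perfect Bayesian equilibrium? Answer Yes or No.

Yes

Under these beliefs, the prime location earns price premium 23 and the cheap location earns price premium 12.
top-tier: the prime location nets 23 − 6 = 17; the cheap location nets 12. top-tier prefers the prime location.
average: the prime location nets 23 − 15 = 8; the cheap location nets 12. average prefers the cheap location.
Neither type deviates, so the separating profile is an equilibrium.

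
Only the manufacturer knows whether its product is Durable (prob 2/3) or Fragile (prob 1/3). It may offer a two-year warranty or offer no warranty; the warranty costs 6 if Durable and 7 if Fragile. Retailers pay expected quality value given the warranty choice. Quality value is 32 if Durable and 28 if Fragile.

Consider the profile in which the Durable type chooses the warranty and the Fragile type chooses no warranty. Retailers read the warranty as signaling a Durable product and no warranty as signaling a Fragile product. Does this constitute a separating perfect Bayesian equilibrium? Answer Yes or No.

No

Under these beliefs, the warranty earns price 32 and no warranty earns price 28.
Durable: the warranty nets 32 − 6 = 26; no warranty nets 28. Durable would deviate to no warranty.
Fragile: the warranty nets 32 − 7 = 25; no warranty nets 28. Fragile prefers no warranty.
Durable has a profitable deviation, so the profile is not an equilibrium.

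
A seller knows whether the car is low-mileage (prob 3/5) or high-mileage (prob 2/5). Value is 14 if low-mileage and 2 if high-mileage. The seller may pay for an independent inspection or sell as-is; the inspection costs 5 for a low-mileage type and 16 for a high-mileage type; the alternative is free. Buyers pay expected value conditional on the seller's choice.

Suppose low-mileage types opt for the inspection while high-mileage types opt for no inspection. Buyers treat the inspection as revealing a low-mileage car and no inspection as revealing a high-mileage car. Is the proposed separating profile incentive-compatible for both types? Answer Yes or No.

Under these beliefs, the inspection earns price 14 and no inspection earns price 2.
low-mileage: the inspection nets 14 − 5 = 9; no inspection nets 2. low-mileage prefers the inspection.
high-mileage: the inspection nets 14 − 16 = -2; no inspection nets 2. high-mileage prefers no inspection.
Neither type deviates, so the separating profile is an equilibrium.

Yes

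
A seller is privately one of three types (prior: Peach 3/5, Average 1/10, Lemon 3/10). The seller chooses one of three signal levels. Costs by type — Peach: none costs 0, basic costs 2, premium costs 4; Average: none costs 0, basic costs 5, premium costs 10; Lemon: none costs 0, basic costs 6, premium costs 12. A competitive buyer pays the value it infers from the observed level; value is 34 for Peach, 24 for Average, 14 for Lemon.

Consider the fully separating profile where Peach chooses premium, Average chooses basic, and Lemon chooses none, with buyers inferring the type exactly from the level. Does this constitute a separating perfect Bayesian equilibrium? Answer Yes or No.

Separating prices: premium → 34, basic → 24, none → 14.
Peach (assigned premium): none: 14 − 0 = 14; basic: 24 − 2 = 22; premium: 34 − 4 = 30. Peach stays.
Average (assigned basic): none: 14 − 0 = 14; basic: 24 − 5 = 19; premium: 34 − 10 = 24. Average prefers premium.
Lemon (assigned none): none: 14 − 0 = 14; basic: 24 − 6 = 18; premium: 34 − 12 = 22. Lemon prefers premium.
At least one type deviates; the separating profile fails.

No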